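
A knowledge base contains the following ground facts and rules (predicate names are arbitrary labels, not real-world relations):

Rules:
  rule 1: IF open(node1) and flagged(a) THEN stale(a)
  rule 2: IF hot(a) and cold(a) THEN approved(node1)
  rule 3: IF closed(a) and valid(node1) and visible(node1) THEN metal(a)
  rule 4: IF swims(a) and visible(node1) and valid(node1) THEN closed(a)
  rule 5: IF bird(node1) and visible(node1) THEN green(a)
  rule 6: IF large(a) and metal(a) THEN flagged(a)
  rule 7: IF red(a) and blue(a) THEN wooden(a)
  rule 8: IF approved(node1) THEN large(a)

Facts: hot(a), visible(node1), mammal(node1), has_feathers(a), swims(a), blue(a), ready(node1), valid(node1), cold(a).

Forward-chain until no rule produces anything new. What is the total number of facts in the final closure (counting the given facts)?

14

Round 1 — rule 2, rule 4, derive approved(node1), closed(a).
Round 2 — rule 3, rule 8, derive metal(a), large(a).
Round 3 — rule 6, derive flagged(a).
Closure: {approved(node1), blue(a), closed(a), cold(a), flagged(a), has_feathers(a), hot(a), large(a), mammal(node1), metal(a), ready(node1), swims(a), valid(node1), visible(node1)} — 14 facts.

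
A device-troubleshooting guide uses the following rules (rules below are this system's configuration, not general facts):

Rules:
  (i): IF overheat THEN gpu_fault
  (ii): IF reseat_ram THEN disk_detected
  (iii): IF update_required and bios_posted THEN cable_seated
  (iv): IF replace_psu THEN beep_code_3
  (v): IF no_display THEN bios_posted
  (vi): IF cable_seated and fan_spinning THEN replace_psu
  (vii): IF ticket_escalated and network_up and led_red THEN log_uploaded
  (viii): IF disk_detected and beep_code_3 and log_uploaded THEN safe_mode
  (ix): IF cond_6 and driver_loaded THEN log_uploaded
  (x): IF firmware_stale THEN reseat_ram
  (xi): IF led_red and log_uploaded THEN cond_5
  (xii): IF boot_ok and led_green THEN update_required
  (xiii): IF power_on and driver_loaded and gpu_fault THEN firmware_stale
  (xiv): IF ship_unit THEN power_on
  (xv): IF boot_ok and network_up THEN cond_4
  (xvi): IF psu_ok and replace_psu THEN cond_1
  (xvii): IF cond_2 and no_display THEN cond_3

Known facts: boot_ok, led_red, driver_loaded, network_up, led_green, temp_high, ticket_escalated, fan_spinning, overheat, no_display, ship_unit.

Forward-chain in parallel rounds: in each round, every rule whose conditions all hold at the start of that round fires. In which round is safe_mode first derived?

5

[1] (i) [IF overheat THEN gpu_fault]; (v) [IF no_display THEN bios_posted]; (vii) [IF ticket_escalated and network_up and led_red THEN log_uploaded]; (xii) [IF boot_ok and led_green THEN update_required]; (xiv) [IF ship_unit THEN power_on]; (xv) [IF boot_ok and network_up THEN cond_4]. ⇒ new: gpu_fault, bios_posted, log_uploaded, update_required, power_on, cond_4.
[2] (iii) [IF update_required and bios_posted THEN cable_seated]; (xi) [IF led_red and log_uploaded THEN cond_5]; (xiii) [IF power_on and driver_loaded and gpu_fault THEN firmware_stale]. ⇒ new: cable_seated, cond_5, firmware_stale.
[3] (vi) [IF cable_seated and fan_spinning THEN replace_psu]; (x) [IF firmware_stale THEN reseat_ram]. ⇒ new: replace_psu, reseat_ram.
[4] (ii) [IF reseat_ram THEN disk_detected]; (iv) [IF replace_psu THEN beep_code_3]. ⇒ new: disk_detected, beep_code_3.
[5] (viii) [IF disk_detected and beep_code_3 and log_uploaded THEN safe_mode]. ⇒ new: safe_mode.
safe_mode first appears in round 5.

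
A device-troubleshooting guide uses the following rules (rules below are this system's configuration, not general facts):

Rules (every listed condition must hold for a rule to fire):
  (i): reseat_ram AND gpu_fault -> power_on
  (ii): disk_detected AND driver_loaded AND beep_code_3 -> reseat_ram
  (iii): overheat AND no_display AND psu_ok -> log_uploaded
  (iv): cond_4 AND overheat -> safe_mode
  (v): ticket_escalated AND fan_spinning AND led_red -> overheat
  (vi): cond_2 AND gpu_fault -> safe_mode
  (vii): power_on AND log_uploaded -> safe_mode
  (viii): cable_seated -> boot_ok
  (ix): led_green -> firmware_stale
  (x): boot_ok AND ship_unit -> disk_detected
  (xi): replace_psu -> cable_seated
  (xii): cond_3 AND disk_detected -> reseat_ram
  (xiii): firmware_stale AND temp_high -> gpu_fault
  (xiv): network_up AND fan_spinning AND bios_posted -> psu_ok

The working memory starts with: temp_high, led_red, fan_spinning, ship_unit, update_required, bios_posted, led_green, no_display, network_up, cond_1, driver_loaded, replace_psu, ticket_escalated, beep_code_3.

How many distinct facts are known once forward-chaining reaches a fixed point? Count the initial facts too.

25

[1] (v) [ticket_escalated AND fan_spinning AND led_red -> overheat]; (ix) [led_green -> firmware_stale]; (xi) [replace_psu -> cable_seated]; (xiv) [network_up AND fan_spinning AND bios_posted -> psu_ok]. ⇒ new: overheat, firmware_stale, cable_seated, psu_ok.
[2] (iii) [overheat AND no_display AND psu_ok -> log_uploaded]; (viii) [cable_seated -> boot_ok]; (xiii) [firmware_stale AND temp_high -> gpu_fault]. ⇒ new: log_uploaded, boot_ok, gpu_fault.
[3] (x) [boot_ok AND ship_unit -> disk_detected]. ⇒ new: disk_detected.
[4] (ii) [disk_detected AND driver_loaded AND beep_code_3 -> reseat_ram]. ⇒ new: reseat_ram.
[5] (i) [reseat_ram AND gpu_fault -> power_on]. ⇒ new: power_on.
[6] (vii) [power_on AND log_uploaded -> safe_mode]. ⇒ new: safe_mode.
Closure: {beep_code_3, bios_posted, boot_ok, cable_seated, cond_1, disk_detected, driver_loaded, fan_spinning, firmware_stale, gpu_fault, led_green, led_red, log_uploaded, network_up, no_display, overheat, power_on, psu_ok, replace_psu, reseat_ram, safe_mode, ship_unit, temp_high, ticket_escalated, update_required} — 25 facts.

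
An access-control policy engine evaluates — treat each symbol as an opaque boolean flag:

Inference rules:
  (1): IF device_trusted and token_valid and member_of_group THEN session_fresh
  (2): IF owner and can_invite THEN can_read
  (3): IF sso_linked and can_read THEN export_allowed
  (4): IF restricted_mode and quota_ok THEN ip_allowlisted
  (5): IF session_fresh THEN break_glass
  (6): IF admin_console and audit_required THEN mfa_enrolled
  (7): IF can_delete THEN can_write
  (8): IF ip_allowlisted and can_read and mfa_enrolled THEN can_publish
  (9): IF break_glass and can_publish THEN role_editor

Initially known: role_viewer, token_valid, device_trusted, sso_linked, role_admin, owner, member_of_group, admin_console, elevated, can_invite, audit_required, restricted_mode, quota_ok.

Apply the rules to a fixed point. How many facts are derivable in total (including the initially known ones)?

Round 1 fires (1), (2), (4), (6), giving session_fresh, can_read, ip_allowlisted, mfa_enrolled.
Round 2 fires (3), (5), (8), giving export_allowed, break_glass, can_publish.
Round 3 fires (9), giving role_editor.
Closure: {admin_console, audit_required, break_glass, can_invite, can_publish, can_read, device_trusted, elevated, export_allowed, ip_allowlisted, member_of_group, mfa_enrolled, owner, quota_ok, restricted_mode, role_admin, role_editor, role_viewer, session_fresh, sso_linked, token_valid} — 21 facts.

21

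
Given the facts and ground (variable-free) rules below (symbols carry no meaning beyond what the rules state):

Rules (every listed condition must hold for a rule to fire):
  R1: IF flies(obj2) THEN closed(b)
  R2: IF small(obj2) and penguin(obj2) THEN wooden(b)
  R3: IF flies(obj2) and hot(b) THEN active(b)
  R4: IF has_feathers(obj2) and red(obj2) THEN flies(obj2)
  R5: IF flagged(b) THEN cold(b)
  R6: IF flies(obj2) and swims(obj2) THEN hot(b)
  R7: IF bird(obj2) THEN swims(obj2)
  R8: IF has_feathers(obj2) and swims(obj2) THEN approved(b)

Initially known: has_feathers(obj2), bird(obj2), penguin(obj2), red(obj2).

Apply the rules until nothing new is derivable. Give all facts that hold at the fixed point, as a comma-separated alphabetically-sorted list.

active(b), approved(b), bird(obj2), closed(b), flies(obj2), has_feathers(obj2), hot(b), penguin(obj2), red(obj2), swims(obj2)

Round 1 — R4, R7, derive flies(obj2), swims(obj2).
Round 2 — R1, R6, R8, derive closed(b), hot(b), approved(b).
Round 3 — R3, derive active(b).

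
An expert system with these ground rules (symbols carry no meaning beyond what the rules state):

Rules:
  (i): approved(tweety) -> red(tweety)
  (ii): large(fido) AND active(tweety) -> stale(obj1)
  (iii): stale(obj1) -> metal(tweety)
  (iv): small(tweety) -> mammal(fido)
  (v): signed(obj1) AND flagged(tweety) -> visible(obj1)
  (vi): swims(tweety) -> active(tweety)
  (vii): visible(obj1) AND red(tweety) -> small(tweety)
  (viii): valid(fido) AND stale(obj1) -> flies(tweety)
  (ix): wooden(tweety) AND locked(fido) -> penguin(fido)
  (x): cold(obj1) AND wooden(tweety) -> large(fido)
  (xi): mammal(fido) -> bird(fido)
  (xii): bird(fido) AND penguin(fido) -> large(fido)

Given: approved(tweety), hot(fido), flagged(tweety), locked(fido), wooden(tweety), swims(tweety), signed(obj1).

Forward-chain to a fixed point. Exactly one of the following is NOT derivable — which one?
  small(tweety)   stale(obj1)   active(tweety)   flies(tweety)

Round 1 — (i), (v), (vi), (ix), derive red(tweety), visible(obj1), active(tweety), penguin(fido).
Round 2 — (vii), derive small(tweety).
Round 3 — (iv), derive mammal(fido).
Round 4 — (xi), derive bird(fido).
Round 5 — (xii), derive large(fido).
Round 6 — (ii), derive stale(obj1).
Round 7 — (iii), derive metal(tweety).
Derived: stale(obj1) (round 6), small(tweety) (round 2), active(tweety) (round 1). flies(tweety) never appears in any round.

flies(tweety)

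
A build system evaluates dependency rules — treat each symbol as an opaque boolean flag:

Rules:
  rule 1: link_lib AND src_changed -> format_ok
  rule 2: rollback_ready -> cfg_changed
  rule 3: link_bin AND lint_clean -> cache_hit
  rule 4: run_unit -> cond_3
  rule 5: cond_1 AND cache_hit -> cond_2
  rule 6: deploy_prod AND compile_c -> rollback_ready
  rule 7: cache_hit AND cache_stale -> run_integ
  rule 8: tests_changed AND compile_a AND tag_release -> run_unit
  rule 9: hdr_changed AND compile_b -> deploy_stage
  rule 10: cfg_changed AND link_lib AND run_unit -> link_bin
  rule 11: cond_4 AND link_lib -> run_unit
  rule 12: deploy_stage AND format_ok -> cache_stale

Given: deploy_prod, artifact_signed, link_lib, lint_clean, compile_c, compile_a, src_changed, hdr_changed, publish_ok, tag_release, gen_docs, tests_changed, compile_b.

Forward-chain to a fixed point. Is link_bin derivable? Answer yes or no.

Round 1 fires rule 1, rule 6, rule 8, rule 9, giving format_ok, rollback_ready, run_unit, deploy_stage.
Round 2 fires rule 2, rule 4, rule 12, giving cfg_changed, cond_3, cache_stale.
Round 3 fires rule 10, giving link_bin.
Round 4 fires rule 3, giving cache_hit.
Round 5 fires rule 7, giving run_integ.
link_bin appears in round 3, so it is derivable.

yes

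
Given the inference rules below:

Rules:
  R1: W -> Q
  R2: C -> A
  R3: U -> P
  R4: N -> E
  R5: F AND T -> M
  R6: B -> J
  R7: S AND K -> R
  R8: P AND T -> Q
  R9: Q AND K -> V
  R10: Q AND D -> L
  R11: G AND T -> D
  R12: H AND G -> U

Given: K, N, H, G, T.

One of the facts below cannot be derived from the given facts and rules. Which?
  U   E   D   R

[1] R4 [N -> E]; R11 [G AND T -> D]; R12 [H AND G -> U]. ⇒ new: E, D, U.
[2] R3 [U -> P]. ⇒ new: P.
[3] R8 [P AND T -> Q]. ⇒ new: Q.
[4] R9 [Q AND K -> V]; R10 [Q AND D -> L]. ⇒ new: V, L.
Derived: D (round 1), U (round 1), E (round 1). R never appears in any round.

R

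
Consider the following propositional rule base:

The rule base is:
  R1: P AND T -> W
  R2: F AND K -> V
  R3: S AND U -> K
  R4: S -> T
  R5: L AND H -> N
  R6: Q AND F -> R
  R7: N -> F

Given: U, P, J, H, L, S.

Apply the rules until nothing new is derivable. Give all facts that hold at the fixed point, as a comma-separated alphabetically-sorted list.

[1] R3 [S AND U -> K]; R4 [S -> T]; R5 [L AND H -> N]. ⇒ new: K, T, N.
[2] R1 [P AND T -> W]; R7 [N -> F]. ⇒ new: W, F.
[3] R2 [F AND K -> V]. ⇒ new: V.

F, H, J, K, L, N, P, S, T, U, V, W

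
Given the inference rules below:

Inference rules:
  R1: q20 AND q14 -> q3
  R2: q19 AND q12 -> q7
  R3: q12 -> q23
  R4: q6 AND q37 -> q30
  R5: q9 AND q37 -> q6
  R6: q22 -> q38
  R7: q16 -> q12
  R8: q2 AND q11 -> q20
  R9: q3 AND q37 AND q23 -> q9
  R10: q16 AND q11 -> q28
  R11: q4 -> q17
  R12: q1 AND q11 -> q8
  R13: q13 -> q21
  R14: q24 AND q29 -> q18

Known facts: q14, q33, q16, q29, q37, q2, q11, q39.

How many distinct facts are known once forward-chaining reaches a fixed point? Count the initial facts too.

16

Round 1: R7 [q16 -> q12]; R8 [q2 AND q11 -> q20]; R10 [q16 AND q11 -> q28]. Adds q12, q20, q28.
Round 2: R1 [q20 AND q14 -> q3]; R3 [q12 -> q23]. Adds q3, q23.
Round 3: R9 [q3 AND q37 AND q23 -> q9]. Adds q9.
Round 4: R5 [q9 AND q37 -> q6]. Adds q6.
Round 5: R4 [q6 AND q37 -> q30]. Adds q30.
Closure: {q11, q12, q14, q16, q2, q20, q23, q28, q29, q3, q30, q33, q37, q39, q6, q9} — 16 facts.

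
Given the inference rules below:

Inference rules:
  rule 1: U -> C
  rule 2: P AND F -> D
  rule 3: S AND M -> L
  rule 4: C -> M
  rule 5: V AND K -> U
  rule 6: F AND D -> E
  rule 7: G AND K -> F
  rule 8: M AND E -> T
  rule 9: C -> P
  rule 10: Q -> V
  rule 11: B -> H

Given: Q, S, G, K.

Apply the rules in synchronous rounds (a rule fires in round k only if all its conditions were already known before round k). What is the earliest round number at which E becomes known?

6

Round 1: rule 7 [G AND K -> F]; rule 10 [Q -> V]. Adds F, V.
Round 2: rule 5 [V AND K -> U]. Adds U.
Round 3: rule 1 [U -> C]. Adds C.
Round 4: rule 4 [C -> M]; rule 9 [C -> P]. Adds M, P.
Round 5: rule 2 [P AND F -> D]; rule 3 [S AND M -> L]. Adds D, L.
Round 6: rule 6 [F AND D -> E]. Adds E.
E first appears in round 6.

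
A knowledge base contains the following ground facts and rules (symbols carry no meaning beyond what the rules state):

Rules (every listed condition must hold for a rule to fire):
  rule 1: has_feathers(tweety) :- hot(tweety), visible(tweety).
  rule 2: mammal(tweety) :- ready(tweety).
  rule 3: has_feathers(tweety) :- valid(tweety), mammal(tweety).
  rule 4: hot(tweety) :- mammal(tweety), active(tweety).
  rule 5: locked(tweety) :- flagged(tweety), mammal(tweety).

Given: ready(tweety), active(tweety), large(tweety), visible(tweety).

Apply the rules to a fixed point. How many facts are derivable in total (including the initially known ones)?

Round 1 — rule 2, derive mammal(tweety).
Round 2 — rule 4, derive hot(tweety).
Round 3 — rule 1, derive has_feathers(tweety).
Closure: {active(tweety), has_feathers(tweety), hot(tweety), large(tweety), mammal(tweety), ready(tweety), visible(tweety)} — 7 facts.

7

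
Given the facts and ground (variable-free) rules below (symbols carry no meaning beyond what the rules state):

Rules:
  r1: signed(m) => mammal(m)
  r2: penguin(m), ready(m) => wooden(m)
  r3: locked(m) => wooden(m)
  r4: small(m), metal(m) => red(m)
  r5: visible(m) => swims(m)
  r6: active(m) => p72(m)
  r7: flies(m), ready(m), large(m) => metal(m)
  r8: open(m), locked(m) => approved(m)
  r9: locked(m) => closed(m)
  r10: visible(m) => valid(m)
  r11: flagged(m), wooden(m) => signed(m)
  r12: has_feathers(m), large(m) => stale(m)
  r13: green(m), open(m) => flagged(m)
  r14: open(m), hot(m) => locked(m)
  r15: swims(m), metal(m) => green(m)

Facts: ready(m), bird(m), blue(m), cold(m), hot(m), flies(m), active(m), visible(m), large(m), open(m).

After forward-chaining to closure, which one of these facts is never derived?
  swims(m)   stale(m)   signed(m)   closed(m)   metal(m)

Round 1: r5 [visible(m) => swims(m)]; r6 [active(m) => p72(m)]; r7 [flies(m), ready(m), large(m) => metal(m)]; r10 [visible(m) => valid(m)]; r14 [open(m), hot(m) => locked(m)]. Adds swims(m), p72(m), metal(m), valid(m), locked(m).
Round 2: r3 [locked(m) => wooden(m)]; r8 [open(m), locked(m) => approved(m)]; r9 [locked(m) => closed(m)]; r15 [swims(m), metal(m) => green(m)]. Adds wooden(m), approved(m), closed(m), green(m).
Round 3: r13 [green(m), open(m) => flagged(m)]. Adds flagged(m).
Round 4: r11 [flagged(m), wooden(m) => signed(m)]. Adds signed(m).
Round 5: r1 [signed(m) => mammal(m)]. Adds mammal(m).
Derived: metal(m) (round 1), signed(m) (round 4), swims(m) (round 1), closed(m) (round 2). stale(m) never appears in any round.

stale(m)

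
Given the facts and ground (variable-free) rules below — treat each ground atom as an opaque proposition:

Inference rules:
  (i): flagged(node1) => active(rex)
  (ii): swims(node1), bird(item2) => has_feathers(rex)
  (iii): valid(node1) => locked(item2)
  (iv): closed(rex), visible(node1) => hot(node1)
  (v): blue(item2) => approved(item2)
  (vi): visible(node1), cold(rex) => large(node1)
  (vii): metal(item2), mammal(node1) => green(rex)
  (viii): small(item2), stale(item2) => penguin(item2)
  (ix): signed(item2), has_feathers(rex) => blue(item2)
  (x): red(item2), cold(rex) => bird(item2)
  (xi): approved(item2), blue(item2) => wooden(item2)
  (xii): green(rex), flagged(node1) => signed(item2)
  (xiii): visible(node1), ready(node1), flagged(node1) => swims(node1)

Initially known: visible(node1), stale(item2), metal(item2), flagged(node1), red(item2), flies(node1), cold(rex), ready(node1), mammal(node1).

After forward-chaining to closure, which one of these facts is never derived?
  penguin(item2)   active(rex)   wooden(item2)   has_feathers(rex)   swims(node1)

Round 1: (i) [flagged(node1) => active(rex)]; (vi) [visible(node1), cold(rex) => large(node1)]; (vii) [metal(item2), mammal(node1) => green(rex)]; (x) [red(item2), cold(rex) => bird(item2)]; (xiii) [visible(node1), ready(node1), flagged(node1) => swims(node1)]. New: active(rex), large(node1), green(rex), bird(item2), swims(node1).
Round 2: (ii) [swims(node1), bird(item2) => has_feathers(rex)]; (xii) [green(rex), flagged(node1) => signed(item2)]. New: has_feathers(rex), signed(item2).
Round 3: (ix) [signed(item2), has_feathers(rex) => blue(item2)]. New: blue(item2).
Round 4: (v) [blue(item2) => approved(item2)]. New: approved(item2).
Round 5: (xi) [approved(item2), blue(item2) => wooden(item2)]. New: wooden(item2).
Derived: wooden(item2) (round 5), active(rex) (round 1), swims(node1) (round 1), has_feathers(rex) (round 2). penguin(item2) never appears in any round.

penguin(item2)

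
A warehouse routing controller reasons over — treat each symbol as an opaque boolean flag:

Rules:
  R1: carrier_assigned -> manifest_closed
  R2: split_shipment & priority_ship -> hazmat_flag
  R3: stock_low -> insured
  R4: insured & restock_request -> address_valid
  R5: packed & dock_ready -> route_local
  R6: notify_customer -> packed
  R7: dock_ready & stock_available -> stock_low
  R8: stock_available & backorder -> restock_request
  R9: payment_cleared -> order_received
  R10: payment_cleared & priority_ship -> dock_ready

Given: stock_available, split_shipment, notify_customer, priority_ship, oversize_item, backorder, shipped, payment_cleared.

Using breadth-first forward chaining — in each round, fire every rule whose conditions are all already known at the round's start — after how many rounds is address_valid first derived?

4

[1] R2 [split_shipment & priority_ship -> hazmat_flag]; R6 [notify_customer -> packed]; R8 [stock_available & backorder -> restock_request]; R9 [payment_cleared -> order_received]; R10 [payment_cleared & priority_ship -> dock_ready]. ⇒ new: hazmat_flag, packed, restock_request, order_received, dock_ready.
[2] R5 [packed & dock_ready -> route_local]; R7 [dock_ready & stock_available -> stock_low]. ⇒ new: route_local, stock_low.
[3] R3 [stock_low -> insured]. ⇒ new: insured.
[4] R4 [insured & restock_request -> address_valid]. ⇒ new: address_valid.
address_valid first appears in round 4.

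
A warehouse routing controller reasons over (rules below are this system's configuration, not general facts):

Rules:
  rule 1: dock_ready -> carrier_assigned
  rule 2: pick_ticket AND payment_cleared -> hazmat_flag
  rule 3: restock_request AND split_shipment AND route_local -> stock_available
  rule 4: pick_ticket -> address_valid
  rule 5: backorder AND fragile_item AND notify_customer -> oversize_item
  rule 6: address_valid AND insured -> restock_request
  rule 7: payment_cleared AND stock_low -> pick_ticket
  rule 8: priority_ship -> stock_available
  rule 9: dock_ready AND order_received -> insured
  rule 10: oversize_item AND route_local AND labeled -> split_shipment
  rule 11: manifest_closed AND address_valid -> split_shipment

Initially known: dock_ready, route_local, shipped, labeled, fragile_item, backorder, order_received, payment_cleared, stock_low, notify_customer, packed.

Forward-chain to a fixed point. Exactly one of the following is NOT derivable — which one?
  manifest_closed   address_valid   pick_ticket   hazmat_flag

manifest_closed

Round 1 fires rule 1, rule 5, rule 7, rule 9, giving carrier_assigned, oversize_item, pick_ticket, insured.
Round 2 fires rule 2, rule 4, rule 10, giving hazmat_flag, address_valid, split_shipment.
Round 3 fires rule 6, giving restock_request.
Round 4 fires rule 3, giving stock_available.
Derived: hazmat_flag (round 2), pick_ticket (round 1), address_valid (round 2). manifest_closed never appears in any round.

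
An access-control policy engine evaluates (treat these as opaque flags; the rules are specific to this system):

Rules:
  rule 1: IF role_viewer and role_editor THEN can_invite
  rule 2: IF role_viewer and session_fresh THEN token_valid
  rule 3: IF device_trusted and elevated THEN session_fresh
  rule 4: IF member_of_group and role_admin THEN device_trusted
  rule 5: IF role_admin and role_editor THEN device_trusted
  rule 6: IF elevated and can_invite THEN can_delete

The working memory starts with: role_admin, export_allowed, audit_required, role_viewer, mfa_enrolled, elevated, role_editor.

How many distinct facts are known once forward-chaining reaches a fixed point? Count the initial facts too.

[1] rule 1 [IF role_viewer and role_editor THEN can_invite]; rule 5 [IF role_admin and role_editor THEN device_trusted]. ⇒ new: can_invite, device_trusted.
[2] rule 3 [IF device_trusted and elevated THEN session_fresh]; rule 6 [IF elevated and can_invite THEN can_delete]. ⇒ new: session_fresh, can_delete.
[3] rule 2 [IF role_viewer and session_fresh THEN token_valid]. ⇒ new: token_valid.
Closure: {audit_required, can_delete, can_invite, device_trusted, elevated, export_allowed, mfa_enrolled, role_admin, role_editor, role_viewer, session_fresh, token_valid} — 12 facts.

12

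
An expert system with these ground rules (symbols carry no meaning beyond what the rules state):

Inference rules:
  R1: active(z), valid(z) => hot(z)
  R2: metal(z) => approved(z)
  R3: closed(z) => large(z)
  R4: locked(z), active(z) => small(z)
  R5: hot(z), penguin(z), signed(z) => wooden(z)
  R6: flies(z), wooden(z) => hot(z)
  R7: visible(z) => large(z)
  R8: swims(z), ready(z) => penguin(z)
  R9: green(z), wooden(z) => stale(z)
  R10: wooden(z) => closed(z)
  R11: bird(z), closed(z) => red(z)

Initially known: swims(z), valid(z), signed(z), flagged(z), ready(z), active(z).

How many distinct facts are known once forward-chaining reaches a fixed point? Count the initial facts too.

Round 1: R1 [active(z), valid(z) => hot(z)]; R8 [swims(z), ready(z) => penguin(z)]. Adds hot(z), penguin(z).
Round 2: R5 [hot(z), penguin(z), signed(z) => wooden(z)]. Adds wooden(z).
Round 3: R10 [wooden(z) => closed(z)]. Adds closed(z).
Round 4: R3 [closed(z) => large(z)]. Adds large(z).
Closure: {active(z), closed(z), flagged(z), hot(z), large(z), penguin(z), ready(z), signed(z), swims(z), valid(z), wooden(z)} — 11 facts.

11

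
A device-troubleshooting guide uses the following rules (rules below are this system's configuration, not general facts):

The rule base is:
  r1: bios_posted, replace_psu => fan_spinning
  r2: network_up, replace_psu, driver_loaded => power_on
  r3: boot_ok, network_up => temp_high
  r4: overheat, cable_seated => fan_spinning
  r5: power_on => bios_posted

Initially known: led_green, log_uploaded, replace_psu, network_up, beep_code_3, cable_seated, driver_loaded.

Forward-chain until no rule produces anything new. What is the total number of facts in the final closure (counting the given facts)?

10

[1] r2 [network_up, replace_psu, driver_loaded => power_on]. ⇒ new: power_on.
[2] r5 [power_on => bios_posted]. ⇒ new: bios_posted.
[3] r1 [bios_posted, replace_psu => fan_spinning]. ⇒ new: fan_spinning.
Closure: {beep_code_3, bios_posted, cable_seated, driver_loaded, fan_spinning, led_green, log_uploaded, network_up, power_on, replace_psu} — 10 facts.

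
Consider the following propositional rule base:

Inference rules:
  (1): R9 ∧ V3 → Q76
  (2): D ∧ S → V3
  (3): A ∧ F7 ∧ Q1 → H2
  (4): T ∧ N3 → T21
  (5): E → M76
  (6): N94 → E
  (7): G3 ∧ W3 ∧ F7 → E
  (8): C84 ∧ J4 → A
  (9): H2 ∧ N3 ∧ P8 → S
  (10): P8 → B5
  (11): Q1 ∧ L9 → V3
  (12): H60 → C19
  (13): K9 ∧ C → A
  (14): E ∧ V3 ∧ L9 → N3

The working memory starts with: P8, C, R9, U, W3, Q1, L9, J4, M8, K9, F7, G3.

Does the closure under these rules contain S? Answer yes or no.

Round 1 fires (7), (10), (11), (13), giving E, B5, V3, A.
Round 2 fires (1), (3), (5), (14), giving Q76, H2, M76, N3.
Round 3 fires (9), giving S.
S appears in round 3, so it is derivable.

yes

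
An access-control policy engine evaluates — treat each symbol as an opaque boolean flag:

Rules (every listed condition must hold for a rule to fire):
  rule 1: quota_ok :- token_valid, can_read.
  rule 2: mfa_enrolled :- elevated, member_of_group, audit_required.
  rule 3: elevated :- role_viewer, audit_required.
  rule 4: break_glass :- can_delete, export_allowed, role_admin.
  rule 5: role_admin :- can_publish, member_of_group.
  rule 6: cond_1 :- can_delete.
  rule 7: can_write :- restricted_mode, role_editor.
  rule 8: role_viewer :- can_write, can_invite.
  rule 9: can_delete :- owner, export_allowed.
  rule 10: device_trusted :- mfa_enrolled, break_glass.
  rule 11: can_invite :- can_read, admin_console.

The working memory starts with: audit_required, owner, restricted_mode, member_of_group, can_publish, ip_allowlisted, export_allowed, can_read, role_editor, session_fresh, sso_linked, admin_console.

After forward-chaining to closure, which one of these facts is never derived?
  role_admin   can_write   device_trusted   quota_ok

Round 1: rule 5 [role_admin :- can_publish, member_of_group.]; rule 7 [can_write :- restricted_mode, role_editor.]; rule 9 [can_delete :- owner, export_allowed.]; rule 11 [can_invite :- can_read, admin_console.]. New: role_admin, can_write, can_delete, can_invite.
Round 2: rule 4 [break_glass :- can_delete, export_allowed, role_admin.]; rule 6 [cond_1 :- can_delete.]; rule 8 [role_viewer :- can_write, can_invite.]. New: break_glass, cond_1, role_viewer.
Round 3: rule 3 [elevated :- role_viewer, audit_required.]. New: elevated.
Round 4: rule 2 [mfa_enrolled :- elevated, member_of_group, audit_required.]. New: mfa_enrolled.
Round 5: rule 10 [device_trusted :- mfa_enrolled, break_glass.]. New: device_trusted.
Derived: role_admin (round 1), can_write (round 1), device_trusted (round 5). quota_ok never appears in any round.

quota_ok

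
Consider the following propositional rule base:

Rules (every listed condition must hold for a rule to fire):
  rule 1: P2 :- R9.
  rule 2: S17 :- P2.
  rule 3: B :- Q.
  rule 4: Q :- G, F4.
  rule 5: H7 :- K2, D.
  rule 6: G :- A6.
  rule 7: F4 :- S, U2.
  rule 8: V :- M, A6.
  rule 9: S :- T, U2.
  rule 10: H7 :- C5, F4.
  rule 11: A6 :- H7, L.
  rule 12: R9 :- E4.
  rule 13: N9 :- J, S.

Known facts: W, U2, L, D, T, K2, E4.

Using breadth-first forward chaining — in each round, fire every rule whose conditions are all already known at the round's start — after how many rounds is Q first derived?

4

[1] rule 5 [H7 :- K2, D.]; rule 9 [S :- T, U2.]; rule 12 [R9 :- E4.]. ⇒ new: H7, S, R9.
[2] rule 1 [P2 :- R9.]; rule 7 [F4 :- S, U2.]; rule 11 [A6 :- H7, L.]. ⇒ new: P2, F4, A6.
[3] rule 2 [S17 :- P2.]; rule 6 [G :- A6.]. ⇒ new: S17, G.
[4] rule 4 [Q :- G, F4.]. ⇒ new: Q.
Q first appears in round 4.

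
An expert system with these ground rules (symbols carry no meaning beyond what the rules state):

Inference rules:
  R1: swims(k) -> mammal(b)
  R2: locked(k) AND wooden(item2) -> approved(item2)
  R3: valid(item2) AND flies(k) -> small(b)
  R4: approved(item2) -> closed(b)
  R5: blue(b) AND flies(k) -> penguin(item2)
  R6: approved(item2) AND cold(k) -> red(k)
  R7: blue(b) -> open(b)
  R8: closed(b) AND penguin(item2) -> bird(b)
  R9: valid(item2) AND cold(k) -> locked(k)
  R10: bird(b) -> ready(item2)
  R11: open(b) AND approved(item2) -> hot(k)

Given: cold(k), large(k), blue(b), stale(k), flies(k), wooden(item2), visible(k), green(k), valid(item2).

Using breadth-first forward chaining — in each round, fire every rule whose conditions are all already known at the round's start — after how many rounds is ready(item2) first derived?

5

Round 1 — R3, R5, R7, R9, derive small(b), penguin(item2), open(b), locked(k).
Round 2 — R2, derive approved(item2).
Round 3 — R4, R6, R11, derive closed(b), red(k), hot(k).
Round 4 — R8, derive bird(b).
Round 5 — R10, derive ready(item2).
ready(item2) first appears in round 5.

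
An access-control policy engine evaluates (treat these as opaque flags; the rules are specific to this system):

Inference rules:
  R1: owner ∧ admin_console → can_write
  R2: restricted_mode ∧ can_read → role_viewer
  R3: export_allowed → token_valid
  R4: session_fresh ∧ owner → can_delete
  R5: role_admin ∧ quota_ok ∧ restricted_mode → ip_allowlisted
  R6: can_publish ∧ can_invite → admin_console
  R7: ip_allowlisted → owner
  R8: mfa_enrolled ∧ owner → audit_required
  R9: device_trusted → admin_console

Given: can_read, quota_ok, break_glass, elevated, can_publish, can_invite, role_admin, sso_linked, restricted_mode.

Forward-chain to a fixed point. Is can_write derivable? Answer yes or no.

yes

Round 1: R2 [restricted_mode ∧ can_read → role_viewer]; R5 [role_admin ∧ quota_ok ∧ restricted_mode → ip_allowlisted]; R6 [can_publish ∧ can_invite → admin_console]. Adds role_viewer, ip_allowlisted, admin_console.
Round 2: R7 [ip_allowlisted → owner]. Adds owner.
Round 3: R1 [owner ∧ admin_console → can_write]. Adds can_write.
can_write appears in round 3, so it is derivable.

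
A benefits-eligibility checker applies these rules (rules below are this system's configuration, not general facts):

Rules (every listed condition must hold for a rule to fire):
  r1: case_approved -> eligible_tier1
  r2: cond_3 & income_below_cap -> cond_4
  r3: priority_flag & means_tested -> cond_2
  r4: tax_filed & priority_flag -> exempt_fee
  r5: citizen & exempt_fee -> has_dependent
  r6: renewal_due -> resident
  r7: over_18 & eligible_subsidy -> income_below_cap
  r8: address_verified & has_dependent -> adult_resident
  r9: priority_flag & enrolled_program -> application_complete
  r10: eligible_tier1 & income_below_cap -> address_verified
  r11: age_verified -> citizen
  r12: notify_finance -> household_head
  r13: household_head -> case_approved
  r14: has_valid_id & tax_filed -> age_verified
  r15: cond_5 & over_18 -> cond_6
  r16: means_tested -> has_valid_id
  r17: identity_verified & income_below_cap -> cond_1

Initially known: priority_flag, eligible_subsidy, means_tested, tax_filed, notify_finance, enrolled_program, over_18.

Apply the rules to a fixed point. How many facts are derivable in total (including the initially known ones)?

Round 1: r3 [priority_flag & means_tested -> cond_2]; r4 [tax_filed & priority_flag -> exempt_fee]; r7 [over_18 & eligible_subsidy -> income_below_cap]; r9 [priority_flag & enrolled_program -> application_complete]; r12 [notify_finance -> household_head]; r16 [means_tested -> has_valid_id]. Adds cond_2, exempt_fee, income_below_cap, application_complete, household_head, has_valid_id.
Round 2: r13 [household_head -> case_approved]; r14 [has_valid_id & tax_filed -> age_verified]. Adds case_approved, age_verified.
Round 3: r1 [case_approved -> eligible_tier1]; r11 [age_verified -> citizen]. Adds eligible_tier1, citizen.
Round 4: r5 [citizen & exempt_fee -> has_dependent]; r10 [eligible_tier1 & income_below_cap -> address_verified]. Adds has_dependent, address_verified.
Round 5: r8 [address_verified & has_dependent -> adult_resident]. Adds adult_resident.
Closure: {address_verified, adult_resident, age_verified, application_complete, case_approved, citizen, cond_2, eligible_subsidy, eligible_tier1, enrolled_program, exempt_fee, has_dependent, has_valid_id, household_head, income_below_cap, means_tested, notify_finance, over_18, priority_flag, tax_filed} — 20 facts.

20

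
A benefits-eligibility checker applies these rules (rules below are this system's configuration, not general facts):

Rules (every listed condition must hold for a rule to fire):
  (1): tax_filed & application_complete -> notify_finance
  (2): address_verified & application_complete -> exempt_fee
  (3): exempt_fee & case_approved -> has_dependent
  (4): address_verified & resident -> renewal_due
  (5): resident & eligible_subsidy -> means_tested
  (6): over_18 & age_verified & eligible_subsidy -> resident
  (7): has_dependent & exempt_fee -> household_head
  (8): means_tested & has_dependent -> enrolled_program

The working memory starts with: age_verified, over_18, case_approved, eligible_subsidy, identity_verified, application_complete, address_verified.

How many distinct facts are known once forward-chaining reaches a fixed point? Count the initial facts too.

[1] (2) [address_verified & application_complete -> exempt_fee]; (6) [over_18 & age_verified & eligible_subsidy -> resident]. ⇒ new: exempt_fee, resident.
[2] (3) [exempt_fee & case_approved -> has_dependent]; (4) [address_verified & resident -> renewal_due]; (5) [resident & eligible_subsidy -> means_tested]. ⇒ new: has_dependent, renewal_due, means_tested.
[3] (7) [has_dependent & exempt_fee -> household_head]; (8) [means_tested & has_dependent -> enrolled_program]. ⇒ new: household_head, enrolled_program.
Closure: {address_verified, age_verified, application_complete, case_approved, eligible_subsidy, enrolled_program, exempt_fee, has_dependent, household_head, identity_verified, means_tested, over_18, renewal_due, resident} — 14 facts.

14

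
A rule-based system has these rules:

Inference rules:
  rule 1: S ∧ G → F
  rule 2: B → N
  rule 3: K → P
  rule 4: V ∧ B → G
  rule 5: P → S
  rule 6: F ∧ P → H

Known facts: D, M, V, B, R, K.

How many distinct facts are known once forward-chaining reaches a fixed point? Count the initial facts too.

Round 1: rule 2 [B → N]; rule 3 [K → P]; rule 4 [V ∧ B → G]. Adds N, P, G.
Round 2: rule 5 [P → S]. Adds S.
Round 3: rule 1 [S ∧ G → F]. Adds F.
Round 4: rule 6 [F ∧ P → H]. Adds H.
Closure: {B, D, F, G, H, K, M, N, P, R, S, V} — 12 facts.

12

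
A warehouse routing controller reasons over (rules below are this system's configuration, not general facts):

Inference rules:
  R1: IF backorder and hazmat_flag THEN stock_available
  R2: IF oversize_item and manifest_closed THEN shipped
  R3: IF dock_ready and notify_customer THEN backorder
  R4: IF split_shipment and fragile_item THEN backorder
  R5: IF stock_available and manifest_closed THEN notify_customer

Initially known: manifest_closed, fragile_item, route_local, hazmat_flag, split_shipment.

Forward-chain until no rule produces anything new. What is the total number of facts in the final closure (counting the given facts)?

Round 1 fires R4, giving backorder.
Round 2 fires R1, giving stock_available.
Round 3 fires R5, giving notify_customer.
Closure: {backorder, fragile_item, hazmat_flag, manifest_closed, notify_customer, route_local, split_shipment, stock_available} — 8 facts.

8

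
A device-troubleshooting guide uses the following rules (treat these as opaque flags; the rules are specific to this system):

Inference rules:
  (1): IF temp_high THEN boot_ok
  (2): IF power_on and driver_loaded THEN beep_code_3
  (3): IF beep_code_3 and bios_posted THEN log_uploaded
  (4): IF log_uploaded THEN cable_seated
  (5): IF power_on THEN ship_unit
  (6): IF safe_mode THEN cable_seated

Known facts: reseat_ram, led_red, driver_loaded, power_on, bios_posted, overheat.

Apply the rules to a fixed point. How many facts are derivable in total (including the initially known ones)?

10

Round 1: (2) [IF power_on and driver_loaded THEN beep_code_3]; (5) [IF power_on THEN ship_unit]. New: beep_code_3, ship_unit.
Round 2: (3) [IF beep_code_3 and bios_posted THEN log_uploaded]. New: log_uploaded.
Round 3: (4) [IF log_uploaded THEN cable_seated]. New: cable_seated.
Closure: {beep_code_3, bios_posted, cable_seated, driver_loaded, led_red, log_uploaded, overheat, power_on, reseat_ram, ship_unit} — 10 facts.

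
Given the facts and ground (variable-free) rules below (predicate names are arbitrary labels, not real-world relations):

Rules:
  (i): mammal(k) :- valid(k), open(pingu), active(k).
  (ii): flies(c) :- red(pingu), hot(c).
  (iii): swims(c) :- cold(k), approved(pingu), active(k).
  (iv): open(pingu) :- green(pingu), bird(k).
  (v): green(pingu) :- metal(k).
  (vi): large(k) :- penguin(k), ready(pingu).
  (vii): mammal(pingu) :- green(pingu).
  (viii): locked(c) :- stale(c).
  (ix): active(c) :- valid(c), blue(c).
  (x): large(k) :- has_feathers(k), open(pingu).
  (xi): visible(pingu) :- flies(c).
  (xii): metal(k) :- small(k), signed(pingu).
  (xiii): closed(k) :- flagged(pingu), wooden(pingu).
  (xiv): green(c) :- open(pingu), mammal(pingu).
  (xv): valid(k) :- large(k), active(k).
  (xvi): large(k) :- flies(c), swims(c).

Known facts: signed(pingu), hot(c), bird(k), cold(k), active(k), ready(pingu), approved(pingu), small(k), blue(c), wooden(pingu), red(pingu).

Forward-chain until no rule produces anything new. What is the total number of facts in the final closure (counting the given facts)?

Round 1 fires (ii), (iii), (xii), giving flies(c), swims(c), metal(k).
Round 2 fires (v), (xi), (xvi), giving green(pingu), visible(pingu), large(k).
Round 3 fires (iv), (vii), (xv), giving open(pingu), mammal(pingu), valid(k).
Round 4 fires (i), (xiv), giving mammal(k), green(c).
Closure: {active(k), approved(pingu), bird(k), blue(c), cold(k), flies(c), green(c), green(pingu), hot(c), large(k), mammal(k), mammal(pingu), metal(k), open(pingu), ready(pingu), red(pingu), signed(pingu), small(k), swims(c), valid(k), visible(pingu), wooden(pingu)} — 22 facts.

22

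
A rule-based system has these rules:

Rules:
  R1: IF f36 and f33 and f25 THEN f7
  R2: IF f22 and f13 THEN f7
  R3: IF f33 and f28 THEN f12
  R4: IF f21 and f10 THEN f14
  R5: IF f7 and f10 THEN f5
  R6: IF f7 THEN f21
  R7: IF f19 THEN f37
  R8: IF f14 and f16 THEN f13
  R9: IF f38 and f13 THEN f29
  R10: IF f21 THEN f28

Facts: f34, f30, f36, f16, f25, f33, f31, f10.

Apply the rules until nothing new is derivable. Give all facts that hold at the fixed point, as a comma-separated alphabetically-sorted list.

f10, f12, f13, f14, f16, f21, f25, f28, f30, f31, f33, f34, f36, f5, f7

Round 1: R1 [IF f36 and f33 and f25 THEN f7]. Adds f7.
Round 2: R5 [IF f7 and f10 THEN f5]; R6 [IF f7 THEN f21]. Adds f5, f21.
Round 3: R4 [IF f21 and f10 THEN f14]; R10 [IF f21 THEN f28]. Adds f14, f28.
Round 4: R3 [IF f33 and f28 THEN f12]; R8 [IF f14 and f16 THEN f13]. Adds f12, f13.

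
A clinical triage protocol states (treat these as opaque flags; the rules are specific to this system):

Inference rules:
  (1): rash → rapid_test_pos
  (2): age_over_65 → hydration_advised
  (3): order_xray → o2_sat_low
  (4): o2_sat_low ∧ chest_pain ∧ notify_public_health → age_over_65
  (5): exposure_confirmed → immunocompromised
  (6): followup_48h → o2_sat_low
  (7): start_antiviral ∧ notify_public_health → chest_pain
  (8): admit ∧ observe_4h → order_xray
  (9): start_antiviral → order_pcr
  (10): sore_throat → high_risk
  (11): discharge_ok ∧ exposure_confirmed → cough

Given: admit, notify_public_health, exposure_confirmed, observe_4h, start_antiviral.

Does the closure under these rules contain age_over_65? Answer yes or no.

Round 1: (5) [exposure_confirmed → immunocompromised]; (7) [start_antiviral ∧ notify_public_health → chest_pain]; (8) [admit ∧ observe_4h → order_xray]; (9) [start_antiviral → order_pcr]. Adds immunocompromised, chest_pain, order_xray, order_pcr.
Round 2: (3) [order_xray → o2_sat_low]. Adds o2_sat_low.
Round 3: (4) [o2_sat_low ∧ chest_pain ∧ notify_public_health → age_over_65]. Adds age_over_65.
Round 4: (2) [age_over_65 → hydration_advised]. Adds hydration_advised.
age_over_65 appears in round 3, so it is derivable.

yes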